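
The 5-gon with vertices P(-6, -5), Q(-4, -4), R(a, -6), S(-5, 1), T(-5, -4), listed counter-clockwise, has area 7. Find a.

Write out the shoelace sum; only the two edges meeting at R involve a:
2·Area = [((-4)·(-6) − a·(-4)) + (a·1 − (-5)·(-6))] + 30
       = 5·a + 24 = 14
⇒ a = -2.

-2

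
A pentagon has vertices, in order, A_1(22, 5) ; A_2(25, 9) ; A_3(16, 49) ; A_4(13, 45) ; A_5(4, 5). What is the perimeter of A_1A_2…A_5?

110

|A_1A_2| = √((3)² + (4)²) = √25 = 5
|A_2A_3| = √((-9)² + (40)²) = √1681 = 41
|A_3A_4| = √((-3)² + (-4)²) = √25 = 5
|A_4A_5| = √((-9)² + (-40)²) = √1681 = 41
|A_5A_1| = √((18)² + (0)²) = √324 = 18
Perimeter = 5 + 41 + 5 + 41 + 18 = 110.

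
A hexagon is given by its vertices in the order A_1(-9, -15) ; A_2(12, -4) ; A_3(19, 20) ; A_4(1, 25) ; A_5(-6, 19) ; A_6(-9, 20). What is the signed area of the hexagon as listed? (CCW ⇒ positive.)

Apply the shoelace formula: 2A = Σ (x_i·y_{i+1} − x_{i+1}·y_i), indices taken mod 6.
Σ = (216) + (316) + (455) + (169) + (51) + (315) = 1522
Signed area = Σ/2 = 761 (positive ⇒ counter-clockwise traversal).

761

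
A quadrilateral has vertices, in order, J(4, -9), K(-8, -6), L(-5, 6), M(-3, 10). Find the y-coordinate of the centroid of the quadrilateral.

Apply the shoelace (surveyor's) formula. First the cross-terms c_i = x_i·y_{i+1} − x_{i+1}·y_i:
  -96, -78, -32, -13  ⇒  2A = -219, A = -109.5.
Then Σ (y_i + y_{i+1})·c_i = 915, so ȳ = 915 / (6·(-109.5)) = -305/219.

-305/219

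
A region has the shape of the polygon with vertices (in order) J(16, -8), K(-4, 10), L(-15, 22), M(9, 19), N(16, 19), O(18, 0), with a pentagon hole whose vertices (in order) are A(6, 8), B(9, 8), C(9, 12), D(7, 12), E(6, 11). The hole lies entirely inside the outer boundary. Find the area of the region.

444.5

Outer boundary:
Apply the surveyor's formula: 2A = Σ (x_i·y_{i+1} − x_{i+1}·y_i), indices taken mod 6.
Σ = (128) + (62) + (-483) + (-133) + (-342) + (-144) = -912
Area = |Σ|/2 = 456.
Hole:
Cross-terms: -24, 36, 24, 5, -18  ⇒  Σ = 23
Area = |Σ|/2 = 11.5.
Net area = 456 − 11.5 = 444.5.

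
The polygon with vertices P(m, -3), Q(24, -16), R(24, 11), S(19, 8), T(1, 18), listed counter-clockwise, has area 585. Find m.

Write out the shoelace sum; only the two edges meeting at P involve m:
2·Area = [(1·(-3) − m·18) + (m·(-16) − 24·(-3))] + 965
       = -34·m + 1034 = 1170
⇒ m = -4.

-4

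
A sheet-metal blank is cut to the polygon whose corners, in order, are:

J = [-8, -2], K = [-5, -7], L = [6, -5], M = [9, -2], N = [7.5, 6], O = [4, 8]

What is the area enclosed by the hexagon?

153.5

Apply the surveyor's formula: 2A = Σ (x_i·y_{i+1} − x_{i+1}·y_i), indices taken mod 6.
Σ = (46) + (67) + (33) + (69) + (36) + (56) = 307
Area = |Σ|/2 = 153.5.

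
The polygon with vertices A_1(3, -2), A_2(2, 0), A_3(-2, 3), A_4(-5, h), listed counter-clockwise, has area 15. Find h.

1

Write out the shoelace sum; only the two edges meeting at A_4 involve h:
2·Area = [((-2)·h − (-5)·3) + ((-5)·(-2) − 3·h)] + 10
       = -5·h + 35 = 30
⇒ h = 1.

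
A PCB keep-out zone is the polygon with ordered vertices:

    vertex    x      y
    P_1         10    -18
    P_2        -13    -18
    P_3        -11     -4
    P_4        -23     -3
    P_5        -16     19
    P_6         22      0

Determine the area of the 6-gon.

Apply the shoelace (surveyor's) formula: 2A = Σ (x_i·y_{i+1} − x_{i+1}·y_i), indices taken mod 6.
Cross-terms: -414, -146, -59, -485, -418, -396  ⇒  Σ = -1918
Area = |Σ|/2 = 959.

959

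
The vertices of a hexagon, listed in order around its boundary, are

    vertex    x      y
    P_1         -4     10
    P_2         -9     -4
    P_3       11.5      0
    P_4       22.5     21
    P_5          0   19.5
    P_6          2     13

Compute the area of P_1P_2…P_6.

432.625

Apply the surveyor's formula: 2A = Σ (x_i·y_{i+1} − x_{i+1}·y_i), indices taken mod 6.
P_1→P_2: (-4)(-4) − (-9)(10) = 106
P_2→P_3: (-9)(0) − (11.5)(-4) = 46
P_3→P_4: (11.5)(21) − (22.5)(0) = 241.5
P_4→P_5: (22.5)(19.5) − (0)(21) = 438.75
P_5→P_6: (0)(13) − (2)(19.5) = -39
P_6→P_1: (2)(10) − (-4)(13) = 72
Σ = 865.25
Area = |Σ|/2 = 432.625.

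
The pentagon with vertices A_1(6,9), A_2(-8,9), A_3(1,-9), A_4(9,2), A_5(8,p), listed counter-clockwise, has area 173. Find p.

Write out the shoelace sum; only the two edges meeting at A_5 involve p:
2·Area = [(9·p − 8·2) + (8·9 − 6·p)] + 272
       = 3·p + 328 = 346
⇒ p = 6.

6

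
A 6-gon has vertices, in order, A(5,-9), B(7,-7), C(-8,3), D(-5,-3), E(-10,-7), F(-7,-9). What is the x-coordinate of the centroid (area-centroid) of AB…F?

-562/279

Apply the shoelace (surveyor's) formula. First the cross-terms c_i = x_i·y_{i+1} − x_{i+1}·y_i:
  28, -35, 39, 5, 41, 108  ⇒  2A = 186, A = 93.
Then Σ (x_i + x_{i+1})·c_i = -1124, so x̄ = -1124 / (6·93) = -562/279.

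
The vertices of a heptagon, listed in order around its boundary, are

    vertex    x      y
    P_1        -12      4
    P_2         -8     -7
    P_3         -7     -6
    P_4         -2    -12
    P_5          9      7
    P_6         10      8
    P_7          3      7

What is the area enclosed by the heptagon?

Apply the shoelace formula: 2A = Σ (x_i·y_{i+1} − x_{i+1}·y_i), indices taken mod 7.
P_1→P_2: (-12)(-7) − (-8)(4) = 116
P_2→P_3: (-8)(-6) − (-7)(-7) = -1
P_3→P_4: (-7)(-12) − (-2)(-6) = 72
P_4→P_5: (-2)(7) − (9)(-12) = 94
P_5→P_6: (9)(8) − (10)(7) = 2
P_6→P_7: (10)(7) − (3)(8) = 46
P_7→P_1: (3)(4) − (-12)(7) = 96
Σ = 425
Area = |Σ|/2 = 212.5.

212.5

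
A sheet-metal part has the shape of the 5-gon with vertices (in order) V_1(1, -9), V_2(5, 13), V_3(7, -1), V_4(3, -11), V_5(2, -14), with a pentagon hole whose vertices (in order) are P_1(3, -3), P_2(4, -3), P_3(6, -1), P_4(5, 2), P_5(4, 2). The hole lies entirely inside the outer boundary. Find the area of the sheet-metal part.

59

Outer boundary:
Apply the shoelace formula: 2A = Σ (x_i·y_{i+1} − x_{i+1}·y_i), indices taken mod 5.
Σ = (58) + (-96) + (-74) + (-20) + (-4) = -136
Area = |Σ|/2 = 68.
Hole:
Apply the surveyor's formula: 2A = Σ (x_i·y_{i+1} − x_{i+1}·y_i), indices taken mod 5.
P_1→P_2: (3)(-3) − (4)(-3) = 3
P_2→P_3: (4)(-1) − (6)(-3) = 14
P_3→P_4: (6)(2) − (5)(-1) = 17
P_4→P_5: (5)(2) − (4)(2) = 2
P_5→P_1: (4)(-3) − (3)(2) = -18
Σ = 18
Area = |Σ|/2 = 9.
Net area = 68 − 9 = 59.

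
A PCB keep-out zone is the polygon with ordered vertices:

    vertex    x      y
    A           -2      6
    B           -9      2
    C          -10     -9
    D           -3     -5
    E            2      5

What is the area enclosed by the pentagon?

A→B: (-2)(2) − (-9)(6) = 50
B→C: (-9)(-9) − (-10)(2) = 101
C→D: (-10)(-5) − (-3)(-9) = 23
D→E: (-3)(5) − (2)(-5) = -5
E→A: (2)(6) − (-2)(5) = 22
Σ = 191
Area = |Σ|/2 = 95.5.

95.5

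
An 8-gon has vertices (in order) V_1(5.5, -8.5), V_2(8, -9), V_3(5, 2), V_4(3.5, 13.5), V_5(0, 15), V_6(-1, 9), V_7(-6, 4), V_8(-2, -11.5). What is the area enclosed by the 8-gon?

Cross-terms: 18.5, 61, 60.5, 52.5, 15, 50, 77, 80.25  ⇒  Σ = 414.75
Area = |Σ|/2 = 207.375.

207.375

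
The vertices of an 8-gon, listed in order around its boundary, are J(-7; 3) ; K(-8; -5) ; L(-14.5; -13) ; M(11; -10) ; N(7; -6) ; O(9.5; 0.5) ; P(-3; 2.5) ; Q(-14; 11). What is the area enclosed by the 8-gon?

Cross-terms: 59, 31.5, 288, 4, 60.5, 25.25, 2, 35  ⇒  Σ = 505.25
Area = |Σ|/2 = 252.625.

252.625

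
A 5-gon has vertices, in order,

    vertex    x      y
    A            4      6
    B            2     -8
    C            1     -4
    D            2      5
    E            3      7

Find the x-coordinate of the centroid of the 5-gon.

Apply the shoelace (surveyor's) formula. First the cross-terms c_i = x_i·y_{i+1} − x_{i+1}·y_i:
  -44, 0, 13, -1, -10  ⇒  2A = -42, A = -21.
Then Σ (x_i + x_{i+1})·c_i = -300, so x̄ = -300 / (6·(-21)) = 50/21.

50/21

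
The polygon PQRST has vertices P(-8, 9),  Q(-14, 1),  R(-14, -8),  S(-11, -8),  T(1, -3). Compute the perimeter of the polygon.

|PQ| = √((-6)² + (-8)²) = √100 = 10
|QR| = √((0)² + (-9)²) = √81 = 9
|RS| = √((3)² + (0)²) = √9 = 3
|ST| = √((12)² + (5)²) = √169 = 13
|TP| = √((-9)² + (12)²) = √225 = 15
Perimeter = 10 + 9 + 3 + 13 + 15 = 50.

50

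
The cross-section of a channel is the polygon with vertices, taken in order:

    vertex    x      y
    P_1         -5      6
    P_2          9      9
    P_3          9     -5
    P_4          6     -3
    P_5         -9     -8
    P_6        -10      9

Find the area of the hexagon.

236.5

Apply Gauss's area formula: 2A = Σ (x_i·y_{i+1} − x_{i+1}·y_i), indices taken mod 6.
Σ = (-99) + (-126) + (3) + (-75) + (-161) + (-15) = -473
Area = |Σ|/2 = 236.5.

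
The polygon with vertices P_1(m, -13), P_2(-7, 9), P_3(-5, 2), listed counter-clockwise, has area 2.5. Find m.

0

Write out the shoelace sum; only the two edges meeting at P_1 involve m:
2·Area = [((-5)·(-13) − m·2) + (m·9 − (-7)·(-13))] + 31
       = 7·m + 5 = 5
⇒ m = 0.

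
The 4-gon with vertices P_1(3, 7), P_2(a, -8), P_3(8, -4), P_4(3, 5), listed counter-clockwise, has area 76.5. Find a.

The doubled signed area Σ (x_i y_{i+1} − x_{i+1} y_i) is linear in a.
With a=0 it equals 98; the coefficient of a is -11 (from the two edges through P_2).
So -11·a + 98 = 2·76.5 = 153 ⇒ a = -5.

-5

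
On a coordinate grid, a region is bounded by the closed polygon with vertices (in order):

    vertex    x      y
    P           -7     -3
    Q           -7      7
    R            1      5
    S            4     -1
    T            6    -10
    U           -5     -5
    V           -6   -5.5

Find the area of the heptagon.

135

Apply the shoelace formula: 2A = Σ (x_i·y_{i+1} − x_{i+1}·y_i), indices taken mod 7.
Σ = (-70) + (-42) + (-21) + (-34) + (-80) + (-2.5) + (-20.5) = -270
Area = |Σ|/2 = 135.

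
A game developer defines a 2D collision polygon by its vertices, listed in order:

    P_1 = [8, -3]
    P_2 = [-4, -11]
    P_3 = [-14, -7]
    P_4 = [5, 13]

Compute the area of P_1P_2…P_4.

246

Apply the shoelace formula: 2A = Σ (x_i·y_{i+1} − x_{i+1}·y_i), indices taken mod 4.
Σ = (-100) + (-126) + (-147) + (-119) = -492
Area = |Σ|/2 = 246.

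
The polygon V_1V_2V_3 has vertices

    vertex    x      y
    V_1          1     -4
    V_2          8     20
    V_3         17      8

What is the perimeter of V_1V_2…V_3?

|V_1V_2| = √((7)² + (24)²) = √625 = 25
|V_2V_3| = √((9)² + (-12)²) = √225 = 15
|V_3V_1| = √((-16)² + (-12)²) = √400 = 20
Perimeter = 25 + 15 + 20 = 60.

60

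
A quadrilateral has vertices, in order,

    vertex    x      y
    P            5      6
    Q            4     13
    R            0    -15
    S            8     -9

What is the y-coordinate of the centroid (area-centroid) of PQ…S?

Apply the shoelace (surveyor's) formula. First the cross-terms c_i = x_i·y_{i+1} − x_{i+1}·y_i:
  41, -60, 120, 93  ⇒  2A = 194, A = 97.
Then Σ (y_i + y_{i+1})·c_i = -2260, so ȳ = -2260 / (6·97) = -1130/291.

-1130/291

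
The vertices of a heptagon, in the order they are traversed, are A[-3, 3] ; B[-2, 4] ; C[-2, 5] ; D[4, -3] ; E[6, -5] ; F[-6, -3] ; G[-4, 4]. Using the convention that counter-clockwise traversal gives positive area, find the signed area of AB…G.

-54

Apply the surveyor's formula: 2A = Σ (x_i·y_{i+1} − x_{i+1}·y_i), indices taken mod 7.
Σ = (-6) + (-2) + (-14) + (-2) + (-48) + (-36) + (0) = -108
Signed area = Σ/2 = -54 (negative ⇒ clockwise traversal).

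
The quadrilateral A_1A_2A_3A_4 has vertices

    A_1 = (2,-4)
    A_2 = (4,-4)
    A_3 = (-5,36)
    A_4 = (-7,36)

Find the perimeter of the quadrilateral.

|A_1A_2| = √((2)² + (0)²) = √4 = 2
|A_2A_3| = √((-9)² + (40)²) = √1681 = 41
|A_3A_4| = √((-2)² + (0)²) = √4 = 2
|A_4A_1| = √((9)² + (-40)²) = √1681 = 41
Perimeter = 2 + 41 + 2 + 41 = 86.

86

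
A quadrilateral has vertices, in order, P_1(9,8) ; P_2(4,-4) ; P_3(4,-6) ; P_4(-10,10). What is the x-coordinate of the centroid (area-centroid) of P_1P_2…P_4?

Apply Gauss's area formula. First the cross-terms c_i = x_i·y_{i+1} − x_{i+1}·y_i:
  -68, -8, -20, -170  ⇒  2A = -266, A = -133.
Then Σ (x_i + x_{i+1})·c_i = -658, so x̄ = -658 / (6·(-133)) = 47/57.

47/57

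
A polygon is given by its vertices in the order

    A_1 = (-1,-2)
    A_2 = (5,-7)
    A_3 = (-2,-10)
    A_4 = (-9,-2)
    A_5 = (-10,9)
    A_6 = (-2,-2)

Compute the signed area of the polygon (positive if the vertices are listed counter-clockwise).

Apply the shoelace formula: 2A = Σ (x_i·y_{i+1} − x_{i+1}·y_i), indices taken mod 6.
Σ = (17) + (-64) + (-86) + (-101) + (38) + (2) = -194
Signed area = Σ/2 = -97 (negative ⇒ clockwise traversal).

-97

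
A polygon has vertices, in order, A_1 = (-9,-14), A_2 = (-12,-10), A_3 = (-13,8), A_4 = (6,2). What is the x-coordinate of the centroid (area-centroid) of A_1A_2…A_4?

Apply the shoelace (surveyor's) formula. First the cross-terms c_i = x_i·y_{i+1} − x_{i+1}·y_i:
  -78, -226, -74, -66  ⇒  2A = -444, A = -222.
Then Σ (x_i + x_{i+1})·c_i = 8004, so x̄ = 8004 / (6·(-222)) = -667/111.

-667/111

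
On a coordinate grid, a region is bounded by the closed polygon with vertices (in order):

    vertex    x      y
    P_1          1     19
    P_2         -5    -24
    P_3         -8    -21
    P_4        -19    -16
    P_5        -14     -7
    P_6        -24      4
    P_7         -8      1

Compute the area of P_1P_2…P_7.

373.5

Apply Gauss's area formula: 2A = Σ (x_i·y_{i+1} − x_{i+1}·y_i), indices taken mod 7.
Σ = (71) + (-87) + (-271) + (-91) + (-224) + (8) + (-153) = -747
Area = |Σ|/2 = 373.5.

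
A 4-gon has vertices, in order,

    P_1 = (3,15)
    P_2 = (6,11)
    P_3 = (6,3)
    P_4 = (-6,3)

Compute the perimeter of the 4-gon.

|P_1P_2| = √((3)² + (-4)²) = √25 = 5
|P_2P_3| = √((0)² + (-8)²) = √64 = 8
|P_3P_4| = √((-12)² + (0)²) = √144 = 12
|P_4P_1| = √((9)² + (12)²) = √225 = 15
Perimeter = 5 + 8 + 12 + 15 = 40.

40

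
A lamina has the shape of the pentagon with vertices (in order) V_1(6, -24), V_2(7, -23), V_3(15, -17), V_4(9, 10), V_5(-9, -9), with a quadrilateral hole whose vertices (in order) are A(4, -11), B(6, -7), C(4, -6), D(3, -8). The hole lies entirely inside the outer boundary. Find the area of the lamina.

411.5

Outer boundary:
Apply Gauss's area formula: 2A = Σ (x_i·y_{i+1} − x_{i+1}·y_i), indices taken mod 5.
Cross-terms: 30, 226, 303, 9, 270  ⇒  Σ = 838
Area = |Σ|/2 = 419.
Hole:
Cross-terms: 38, -8, -14, -1  ⇒  Σ = 15
Area = |Σ|/2 = 7.5.
Net area = 419 − 7.5 = 411.5.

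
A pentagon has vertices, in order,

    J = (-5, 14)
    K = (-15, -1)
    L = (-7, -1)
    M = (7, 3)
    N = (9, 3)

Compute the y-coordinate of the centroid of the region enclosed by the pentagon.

Apply the shoelace formula. First the cross-terms c_i = x_i·y_{i+1} − x_{i+1}·y_i:
  215, 8, -14, -6, 141  ⇒  2A = 344, A = 172.
Then Σ (y_i + y_{i+1})·c_i = 5112, so ȳ = 5112 / (6·172) = 213/43.

213/43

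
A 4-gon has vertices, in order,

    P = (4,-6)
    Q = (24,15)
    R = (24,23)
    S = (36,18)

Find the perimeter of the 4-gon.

90

|PQ| = √((20)² + (21)²) = √841 = 29
|QR| = √((0)² + (8)²) = √64 = 8
|RS| = √((12)² + (-5)²) = √169 = 13
|SP| = √((-32)² + (-24)²) = √1600 = 40
Perimeter = 29 + 8 + 13 + 40 = 90.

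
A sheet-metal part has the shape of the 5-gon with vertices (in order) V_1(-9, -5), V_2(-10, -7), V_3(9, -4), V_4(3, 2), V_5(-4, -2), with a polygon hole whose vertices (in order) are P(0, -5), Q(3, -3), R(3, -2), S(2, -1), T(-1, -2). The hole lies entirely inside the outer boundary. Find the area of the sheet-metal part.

Outer boundary:
Apply the shoelace formula: 2A = Σ (x_i·y_{i+1} − x_{i+1}·y_i), indices taken mod 5.
Σ = (13) + (103) + (30) + (2) + (2) = 150
Area = |Σ|/2 = 75.
Hole:
Apply the shoelace (surveyor's) formula: 2A = Σ (x_i·y_{i+1} − x_{i+1}·y_i), indices taken mod 5.
P→Q: (0)(-3) − (3)(-5) = 15
Q→R: (3)(-2) − (3)(-3) = 3
R→S: (3)(-1) − (2)(-2) = 1
S→T: (2)(-2) − (-1)(-1) = -5
T→P: (-1)(-5) − (0)(-2) = 5
Σ = 19
Area = |Σ|/2 = 9.5.
Net area = 75 − 9.5 = 65.5.

65.5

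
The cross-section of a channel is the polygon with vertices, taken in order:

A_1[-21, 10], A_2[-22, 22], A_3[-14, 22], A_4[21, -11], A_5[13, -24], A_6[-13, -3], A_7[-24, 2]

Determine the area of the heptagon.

Apply the shoelace (surveyor's) formula: 2A = Σ (x_i·y_{i+1} − x_{i+1}·y_i), indices taken mod 7.
A_1→A_2: (-21)(22) − (-22)(10) = -242
A_2→A_3: (-22)(22) − (-14)(22) = -176
A_3→A_4: (-14)(-11) − (21)(22) = -308
A_4→A_5: (21)(-24) − (13)(-11) = -361
A_5→A_6: (13)(-3) − (-13)(-24) = -351
A_6→A_7: (-13)(2) − (-24)(-3) = -98
A_7→A_1: (-24)(10) − (-21)(2) = -198
Σ = -1734
Area = |Σ|/2 = 867.

867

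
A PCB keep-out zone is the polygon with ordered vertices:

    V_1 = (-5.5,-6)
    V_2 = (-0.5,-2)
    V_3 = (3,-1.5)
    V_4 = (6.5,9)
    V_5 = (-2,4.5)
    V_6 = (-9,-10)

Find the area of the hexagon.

79.125

Σ = (8) + (6.75) + (36.75) + (47.25) + (60.5) + (-1) = 158.25
Area = |Σ|/2 = 79.125.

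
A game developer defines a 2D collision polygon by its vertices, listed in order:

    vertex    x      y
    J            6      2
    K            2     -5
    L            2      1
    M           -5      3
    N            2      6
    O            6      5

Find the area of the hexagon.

Cross-terms: -34, 12, 11, -36, -26, -18  ⇒  Σ = -91
Area = |Σ|/2 = 45.5.

45.5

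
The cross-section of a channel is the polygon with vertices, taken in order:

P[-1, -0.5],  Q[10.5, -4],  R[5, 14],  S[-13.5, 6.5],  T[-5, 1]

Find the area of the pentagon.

Apply the shoelace (surveyor's) formula: 2A = Σ (x_i·y_{i+1} − x_{i+1}·y_i), indices taken mod 5.
Σ = (9.25) + (167) + (221.5) + (19) + (3.5) = 420.25
Area = |Σ|/2 = 210.125.

210.125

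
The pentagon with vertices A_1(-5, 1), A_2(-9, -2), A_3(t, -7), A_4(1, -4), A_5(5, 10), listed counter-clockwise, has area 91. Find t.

-4

The doubled signed area Σ (x_i y_{i+1} − x_{i+1} y_i) is linear in t.
With t=0 it equals 174; the coefficient of t is -2 (from the two edges through A_3).
So -2·t + 174 = 2·91 = 182 ⇒ t = -4.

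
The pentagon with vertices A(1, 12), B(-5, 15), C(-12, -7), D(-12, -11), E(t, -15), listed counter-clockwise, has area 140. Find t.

-11

The doubled signed area Σ (x_i y_{i+1} − x_{i+1} y_i) is linear in t.
With t=0 it equals 533; the coefficient of t is 23 (from the two edges through E).
So 23·t + 533 = 2·140 = 280 ⇒ t = -11.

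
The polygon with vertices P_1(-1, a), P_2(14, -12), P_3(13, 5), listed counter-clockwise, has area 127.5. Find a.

Write out the shoelace sum; only the two edges meeting at P_1 involve a:
2·Area = [(13·a − (-1)·5) + ((-1)·(-12) − 14·a)] + 226
       = -1·a + 243 = 255
⇒ a = -12.

-12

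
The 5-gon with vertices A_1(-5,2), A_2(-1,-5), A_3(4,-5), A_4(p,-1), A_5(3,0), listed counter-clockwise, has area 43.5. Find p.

6

The doubled signed area Σ (x_i y_{i+1} − x_{i+1} y_i) is linear in p.
With p=0 it equals 57; the coefficient of p is 5 (from the two edges through A_4).
So 5·p + 57 = 2·43.5 = 87 ⇒ p = 6.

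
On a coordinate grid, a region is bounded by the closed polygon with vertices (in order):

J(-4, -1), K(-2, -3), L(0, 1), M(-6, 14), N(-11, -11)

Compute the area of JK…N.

100.5

Apply Gauss's area formula: 2A = Σ (x_i·y_{i+1} − x_{i+1}·y_i), indices taken mod 5.
Σ = (10) + (-2) + (6) + (220) + (-33) = 201
Area = |Σ|/2 = 100.5.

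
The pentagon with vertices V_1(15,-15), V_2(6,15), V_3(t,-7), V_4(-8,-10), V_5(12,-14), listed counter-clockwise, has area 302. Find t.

Write out the shoelace sum; only the two edges meeting at V_3 involve t:
2·Area = [(6·(-7) − t·15) + (t·(-10) − (-8)·(-7))] + 577
       = -25·t + 479 = 604
⇒ t = -5.

-5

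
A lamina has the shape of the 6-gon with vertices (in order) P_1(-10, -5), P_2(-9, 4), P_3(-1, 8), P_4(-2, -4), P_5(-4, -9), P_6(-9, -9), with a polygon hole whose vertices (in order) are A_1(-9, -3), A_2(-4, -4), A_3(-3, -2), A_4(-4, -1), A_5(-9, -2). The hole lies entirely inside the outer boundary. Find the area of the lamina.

99

Outer boundary:
Apply the shoelace formula: 2A = Σ (x_i·y_{i+1} − x_{i+1}·y_i), indices taken mod 6.
Σ = (-85) + (-68) + (20) + (2) + (-45) + (-45) = -221
Area = |Σ|/2 = 110.5.
Hole:
Apply the surveyor's formula: 2A = Σ (x_i·y_{i+1} − x_{i+1}·y_i), indices taken mod 5.
A_1→A_2: (-9)(-4) − (-4)(-3) = 24
A_2→A_3: (-4)(-2) − (-3)(-4) = -4
A_3→A_4: (-3)(-1) − (-4)(-2) = -5
A_4→A_5: (-4)(-2) − (-9)(-1) = -1
A_5→A_1: (-9)(-3) − (-9)(-2) = 9
Σ = 23
Area = |Σ|/2 = 11.5.
Net area = 110.5 − 11.5 = 99.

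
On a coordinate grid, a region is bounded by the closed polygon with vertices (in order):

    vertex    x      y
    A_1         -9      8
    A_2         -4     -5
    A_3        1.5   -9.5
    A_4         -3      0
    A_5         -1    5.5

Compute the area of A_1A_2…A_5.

59.5

A_1→A_2: (-9)(-5) − (-4)(8) = 77
A_2→A_3: (-4)(-9.5) − (1.5)(-5) = 45.5
A_3→A_4: (1.5)(0) − (-3)(-9.5) = -28.5
A_4→A_5: (-3)(5.5) − (-1)(0) = -16.5
A_5→A_1: (-1)(8) − (-9)(5.5) = 41.5
Σ = 119
Area = |Σ|/2 = 59.5.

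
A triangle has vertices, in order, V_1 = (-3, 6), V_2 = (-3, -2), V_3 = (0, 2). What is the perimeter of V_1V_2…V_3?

18

|V_1V_2| = √((0)² + (-8)²) = √64 = 8
|V_2V_3| = √((3)² + (4)²) = √25 = 5
|V_3V_1| = √((-3)² + (4)²) = √25 = 5
Perimeter = 8 + 5 + 5 = 18.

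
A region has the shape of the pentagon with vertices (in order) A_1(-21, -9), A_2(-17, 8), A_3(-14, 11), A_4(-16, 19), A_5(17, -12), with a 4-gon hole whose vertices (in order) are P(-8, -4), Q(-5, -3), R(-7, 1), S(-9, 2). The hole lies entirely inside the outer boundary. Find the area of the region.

Outer boundary:
Apply the surveyor's formula: 2A = Σ (x_i·y_{i+1} − x_{i+1}·y_i), indices taken mod 5.
Σ = (-321) + (-75) + (-90) + (-131) + (-405) = -1022
Area = |Σ|/2 = 511.
Hole:
Σ = (4) + (-26) + (-5) + (52) = 25
Area = |Σ|/2 = 12.5.
Net area = 511 − 12.5 = 498.5.

498.5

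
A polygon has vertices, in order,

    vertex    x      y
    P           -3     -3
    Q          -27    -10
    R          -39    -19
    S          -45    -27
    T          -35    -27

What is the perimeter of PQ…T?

100

|PQ| = √((-24)² + (-7)²) = √625 = 25
|QR| = √((-12)² + (-9)²) = √225 = 15
|RS| = √((-6)² + (-8)²) = √100 = 10
|ST| = √((10)² + (0)²) = √100 = 10
|TP| = √((32)² + (24)²) = √1600 = 40
Perimeter = 25 + 15 + 10 + 10 + 40 = 100.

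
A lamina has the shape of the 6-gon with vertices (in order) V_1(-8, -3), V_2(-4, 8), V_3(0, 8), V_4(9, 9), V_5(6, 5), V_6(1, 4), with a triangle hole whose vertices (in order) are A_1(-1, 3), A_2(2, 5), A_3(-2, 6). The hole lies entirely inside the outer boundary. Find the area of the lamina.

65

Outer boundary:
Apply the surveyor's formula: 2A = Σ (x_i·y_{i+1} − x_{i+1}·y_i), indices taken mod 6.
Σ = (-76) + (-32) + (-72) + (-9) + (19) + (29) = -141
Area = |Σ|/2 = 70.5.
Hole:
Apply the shoelace (surveyor's) formula: 2A = Σ (x_i·y_{i+1} − x_{i+1}·y_i), indices taken mod 3.
A_1→A_2: (-1)(5) − (2)(3) = -11
A_2→A_3: (2)(6) − (-2)(5) = 22
A_3→A_1: (-2)(3) − (-1)(6) = 0
Σ = 11
Area = |Σ|/2 = 5.5.
Net area = 70.5 − 5.5 = 65.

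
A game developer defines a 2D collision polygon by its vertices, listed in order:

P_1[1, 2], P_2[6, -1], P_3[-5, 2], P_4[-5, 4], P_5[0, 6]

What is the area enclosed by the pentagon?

Apply the surveyor's formula: 2A = Σ (x_i·y_{i+1} − x_{i+1}·y_i), indices taken mod 5.
P_1→P_2: (1)(-1) − (6)(2) = -13
P_2→P_3: (6)(2) − (-5)(-1) = 7
P_3→P_4: (-5)(4) − (-5)(2) = -10
P_4→P_5: (-5)(6) − (0)(4) = -30
P_5→P_1: (0)(2) − (1)(6) = -6
Σ = -52
Area = |Σ|/2 = 26.

26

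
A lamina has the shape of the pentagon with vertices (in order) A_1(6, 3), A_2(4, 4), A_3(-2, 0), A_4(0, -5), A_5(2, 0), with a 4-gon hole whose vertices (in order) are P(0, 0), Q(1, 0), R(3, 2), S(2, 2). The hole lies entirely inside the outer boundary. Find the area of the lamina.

Outer boundary:
Apply Gauss's area formula: 2A = Σ (x_i·y_{i+1} − x_{i+1}·y_i), indices taken mod 5.
Σ = (12) + (8) + (10) + (10) + (6) = 46
Area = |Σ|/2 = 23.
Hole:
Apply the shoelace (surveyor's) formula: 2A = Σ (x_i·y_{i+1} − x_{i+1}·y_i), indices taken mod 4.
Cross-terms: 0, 2, 2, 0  ⇒  Σ = 4
Area = |Σ|/2 = 2.
Net area = 23 − 2 = 21.

21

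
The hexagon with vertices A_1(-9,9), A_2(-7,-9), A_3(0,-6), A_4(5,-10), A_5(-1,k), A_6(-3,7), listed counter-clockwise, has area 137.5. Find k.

5

Write out the shoelace sum; only the two edges meeting at A_5 involve k:
2·Area = [(5·k − (-1)·(-10)) + ((-1)·7 − (-3)·k)] + 252
       = 8·k + 235 = 275
⇒ k = 5.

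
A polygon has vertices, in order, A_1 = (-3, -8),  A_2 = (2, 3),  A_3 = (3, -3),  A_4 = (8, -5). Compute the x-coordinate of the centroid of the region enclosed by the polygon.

Apply the surveyor's formula. First the cross-terms c_i = x_i·y_{i+1} − x_{i+1}·y_i:
  7, -15, 9, -79  ⇒  2A = -78, A = -39.
Then Σ (x_i + x_{i+1})·c_i = -378, so x̄ = -378 / (6·(-39)) = 21/13.

21/13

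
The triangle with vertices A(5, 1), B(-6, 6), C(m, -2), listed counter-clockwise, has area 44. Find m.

Write out the shoelace sum; only the two edges meeting at C involve m:
2·Area = [((-6)·(-2) − m·6) + (m·1 − 5·(-2))] + 36
       = -5·m + 58 = 88
⇒ m = -6.

-6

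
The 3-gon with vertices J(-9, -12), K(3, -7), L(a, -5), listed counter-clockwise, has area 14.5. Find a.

2

Write out the shoelace sum; only the two edges meeting at L involve a:
2·Area = [(3·(-5) − a·(-7)) + (a·(-12) − (-9)·(-5))] + 99
       = -5·a + 39 = 29
⇒ a = 2.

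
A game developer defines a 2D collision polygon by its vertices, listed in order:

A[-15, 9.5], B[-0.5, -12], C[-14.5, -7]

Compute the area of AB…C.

114.25

Apply Gauss's area formula: 2A = Σ (x_i·y_{i+1} − x_{i+1}·y_i), indices taken mod 3.
Cross-terms: 184.75, -170.5, -242.75  ⇒  Σ = -228.5
Area = |Σ|/2 = 114.25.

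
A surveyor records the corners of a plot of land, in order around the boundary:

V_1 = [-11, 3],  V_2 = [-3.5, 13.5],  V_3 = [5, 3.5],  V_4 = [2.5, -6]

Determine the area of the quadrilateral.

Apply Gauss's area formula: 2A = Σ (x_i·y_{i+1} − x_{i+1}·y_i), indices taken mod 4.
V_1→V_2: (-11)(13.5) − (-3.5)(3) = -138
V_2→V_3: (-3.5)(3.5) − (5)(13.5) = -79.75
V_3→V_4: (5)(-6) − (2.5)(3.5) = -38.75
V_4→V_1: (2.5)(3) − (-11)(-6) = -58.5
Σ = -315
Area = |Σ|/2 = 157.5.

157.5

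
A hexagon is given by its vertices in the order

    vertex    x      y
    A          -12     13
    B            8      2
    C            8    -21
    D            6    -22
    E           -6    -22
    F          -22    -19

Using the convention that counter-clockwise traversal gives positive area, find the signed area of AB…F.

Apply Gauss's area formula: 2A = Σ (x_i·y_{i+1} − x_{i+1}·y_i), indices taken mod 6.
Σ = (-128) + (-184) + (-50) + (-264) + (-370) + (-514) = -1510
Signed area = Σ/2 = -755 (negative ⇒ clockwise traversal).

-755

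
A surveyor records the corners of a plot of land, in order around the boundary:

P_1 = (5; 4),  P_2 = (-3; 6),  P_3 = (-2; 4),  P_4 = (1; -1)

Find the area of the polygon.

Apply the surveyor's formula: 2A = Σ (x_i·y_{i+1} − x_{i+1}·y_i), indices taken mod 4.
Cross-terms: 42, 0, -2, 9  ⇒  Σ = 49
Area = |Σ|/2 = 24.5.

24.5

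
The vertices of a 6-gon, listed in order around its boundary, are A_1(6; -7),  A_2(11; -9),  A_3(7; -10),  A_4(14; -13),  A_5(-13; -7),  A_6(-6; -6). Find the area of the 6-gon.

64

Apply Gauss's area formula: 2A = Σ (x_i·y_{i+1} − x_{i+1}·y_i), indices taken mod 6.
Σ = (23) + (-47) + (49) + (-267) + (36) + (78) = -128
Area = |Σ|/2 = 64.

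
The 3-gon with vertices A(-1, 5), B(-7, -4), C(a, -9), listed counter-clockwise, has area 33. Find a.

-3

The doubled signed area Σ (x_i y_{i+1} − x_{i+1} y_i) is linear in a.
With a=0 it equals 93; the coefficient of a is 9 (from the two edges through C).
So 9·a + 93 = 2·33 = 66 ⇒ a = -3.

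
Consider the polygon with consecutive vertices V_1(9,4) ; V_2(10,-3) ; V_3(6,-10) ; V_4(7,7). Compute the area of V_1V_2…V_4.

Apply the shoelace formula: 2A = Σ (x_i·y_{i+1} − x_{i+1}·y_i), indices taken mod 4.
Σ = (-67) + (-82) + (112) + (-35) = -72
Area = |Σ|/2 = 36.

36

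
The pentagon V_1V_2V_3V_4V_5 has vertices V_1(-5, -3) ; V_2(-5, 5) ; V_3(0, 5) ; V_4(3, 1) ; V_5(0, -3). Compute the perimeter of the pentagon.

28

|V_1V_2| = √((0)² + (8)²) = √64 = 8
|V_2V_3| = √((5)² + (0)²) = √25 = 5
|V_3V_4| = √((3)² + (-4)²) = √25 = 5
|V_4V_5| = √((-3)² + (-4)²) = √25 = 5
|V_5V_1| = √((-5)² + (0)²) = √25 = 5
Perimeter = 8 + 5 + 5 + 5 + 5 = 28.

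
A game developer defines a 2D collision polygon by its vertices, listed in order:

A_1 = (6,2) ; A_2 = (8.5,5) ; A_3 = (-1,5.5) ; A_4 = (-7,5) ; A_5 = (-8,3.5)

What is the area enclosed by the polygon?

38.375

Cross-terms: 13, 51.75, 33.5, 15.5, -37  ⇒  Σ = 76.75
Area = |Σ|/2 = 38.375.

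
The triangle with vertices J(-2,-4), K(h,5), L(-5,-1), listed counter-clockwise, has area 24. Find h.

5

The doubled signed area Σ (x_i y_{i+1} − x_{i+1} y_i) is linear in h.
With h=0 it equals 33; the coefficient of h is 3 (from the two edges through K).
So 3·h + 33 = 2·24 = 48 ⇒ h = 5.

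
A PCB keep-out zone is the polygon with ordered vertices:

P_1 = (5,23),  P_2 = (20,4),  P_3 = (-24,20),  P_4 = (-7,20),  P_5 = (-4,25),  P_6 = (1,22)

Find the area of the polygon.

289.5

Apply the shoelace (surveyor's) formula: 2A = Σ (x_i·y_{i+1} − x_{i+1}·y_i), indices taken mod 6.
P_1→P_2: (5)(4) − (20)(23) = -440
P_2→P_3: (20)(20) − (-24)(4) = 496
P_3→P_4: (-24)(20) − (-7)(20) = -340
P_4→P_5: (-7)(25) − (-4)(20) = -95
P_5→P_6: (-4)(22) − (1)(25) = -113
P_6→P_1: (1)(23) − (5)(22) = -87
Σ = -579
Area = |Σ|/2 = 289.5.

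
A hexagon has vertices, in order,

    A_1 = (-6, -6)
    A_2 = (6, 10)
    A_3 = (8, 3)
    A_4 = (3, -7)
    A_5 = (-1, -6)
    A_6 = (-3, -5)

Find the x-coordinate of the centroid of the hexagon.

Apply the shoelace (surveyor's) formula. First the cross-terms c_i = x_i·y_{i+1} − x_{i+1}·y_i:
  -24, -62, -65, -25, -13, -12  ⇒  2A = -201, A = -100.5.
Then Σ (x_i + x_{i+1})·c_i = -1473, so x̄ = -1473 / (6·(-100.5)) = 491/201.

491/201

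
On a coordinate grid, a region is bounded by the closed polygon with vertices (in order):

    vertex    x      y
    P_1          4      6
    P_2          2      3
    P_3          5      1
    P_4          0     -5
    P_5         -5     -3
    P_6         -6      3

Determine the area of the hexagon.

Σ = (0) + (-13) + (-25) + (-25) + (-33) + (-48) = -144
Area = |Σ|/2 = 72.

72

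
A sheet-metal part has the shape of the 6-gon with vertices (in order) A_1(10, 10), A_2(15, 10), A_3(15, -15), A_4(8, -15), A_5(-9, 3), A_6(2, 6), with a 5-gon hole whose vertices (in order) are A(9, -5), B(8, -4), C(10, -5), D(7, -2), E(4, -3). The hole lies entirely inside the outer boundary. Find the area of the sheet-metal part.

364

Outer boundary:
Apply Gauss's area formula: 2A = Σ (x_i·y_{i+1} − x_{i+1}·y_i), indices taken mod 6.
Σ = (-50) + (-375) + (-105) + (-111) + (-60) + (-40) = -741
Area = |Σ|/2 = 370.5.
Hole:
Apply the surveyor's formula: 2A = Σ (x_i·y_{i+1} − x_{i+1}·y_i), indices taken mod 5.
A→B: (9)(-4) − (8)(-5) = 4
B→C: (8)(-5) − (10)(-4) = 0
C→D: (10)(-2) − (7)(-5) = 15
D→E: (7)(-3) − (4)(-2) = -13
E→A: (4)(-5) − (9)(-3) = 7
Σ = 13
Area = |Σ|/2 = 6.5.
Net area = 370.5 − 6.5 = 364.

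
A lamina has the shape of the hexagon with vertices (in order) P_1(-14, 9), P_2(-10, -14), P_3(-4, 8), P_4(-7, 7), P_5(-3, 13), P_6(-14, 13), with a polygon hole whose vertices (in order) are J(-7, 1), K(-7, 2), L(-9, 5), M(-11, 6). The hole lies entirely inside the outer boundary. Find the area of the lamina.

149.5

Outer boundary:
Apply the shoelace formula: 2A = Σ (x_i·y_{i+1} − x_{i+1}·y_i), indices taken mod 6.
Σ = (286) + (-136) + (28) + (-70) + (143) + (56) = 307
Area = |Σ|/2 = 153.5.
Hole:
Apply the surveyor's formula: 2A = Σ (x_i·y_{i+1} − x_{i+1}·y_i), indices taken mod 4.
Cross-terms: -7, -17, 1, 31  ⇒  Σ = 8
Area = |Σ|/2 = 4.
Net area = 153.5 − 4 = 149.5.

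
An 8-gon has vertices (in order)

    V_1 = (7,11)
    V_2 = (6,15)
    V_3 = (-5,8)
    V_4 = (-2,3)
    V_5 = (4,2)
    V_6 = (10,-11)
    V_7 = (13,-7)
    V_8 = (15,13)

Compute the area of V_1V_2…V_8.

Apply Gauss's area formula: 2A = Σ (x_i·y_{i+1} − x_{i+1}·y_i), indices taken mod 8.
Σ = (39) + (123) + (1) + (-16) + (-64) + (73) + (274) + (74) = 504
Area = |Σ|/2 = 252.

252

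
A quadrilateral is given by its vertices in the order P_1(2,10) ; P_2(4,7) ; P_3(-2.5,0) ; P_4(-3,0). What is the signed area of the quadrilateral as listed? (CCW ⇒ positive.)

Cross-terms: -26, 17.5, 0, -30  ⇒  Σ = -38.5
Signed area = Σ/2 = -19.25 (negative ⇒ clockwise traversal).

-19.25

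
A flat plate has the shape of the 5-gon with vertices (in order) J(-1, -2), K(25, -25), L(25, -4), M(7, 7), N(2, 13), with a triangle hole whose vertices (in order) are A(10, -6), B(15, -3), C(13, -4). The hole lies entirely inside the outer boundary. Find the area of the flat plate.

444

Outer boundary:
J→K: (-1)(-25) − (25)(-2) = 75
K→L: (25)(-4) − (25)(-25) = 525
L→M: (25)(7) − (7)(-4) = 203
M→N: (7)(13) − (2)(7) = 77
N→J: (2)(-2) − (-1)(13) = 9
Σ = 889
Area = |Σ|/2 = 444.5.
Hole:
A→B: (10)(-3) − (15)(-6) = 60
B→C: (15)(-4) − (13)(-3) = -21
C→A: (13)(-6) − (10)(-4) = -38
Σ = 1
Area = |Σ|/2 = 0.5.
Net area = 444.5 − 0.5 = 444.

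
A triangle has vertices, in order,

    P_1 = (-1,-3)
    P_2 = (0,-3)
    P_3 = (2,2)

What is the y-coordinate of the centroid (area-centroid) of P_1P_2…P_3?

Apply the shoelace (surveyor's) formula. First the cross-terms c_i = x_i·y_{i+1} − x_{i+1}·y_i:
  3, 6, -4  ⇒  2A = 5, A = 2.5.
Then Σ (y_i + y_{i+1})·c_i = -20, so ȳ = -20 / (6·2.5) = -4/3.

-4/3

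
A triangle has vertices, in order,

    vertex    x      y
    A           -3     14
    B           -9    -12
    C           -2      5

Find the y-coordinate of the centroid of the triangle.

7/3

Apply the surveyor's formula. First the cross-terms c_i = x_i·y_{i+1} − x_{i+1}·y_i:
  162, -69, -13  ⇒  2A = 80, A = 40.
Then Σ (y_i + y_{i+1})·c_i = 560, so ȳ = 560 / (6·40) = 7/3.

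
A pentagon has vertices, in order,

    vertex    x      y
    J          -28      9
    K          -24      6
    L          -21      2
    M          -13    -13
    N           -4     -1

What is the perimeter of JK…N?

|JK| = √((4)² + (-3)²) = √25 = 5
|KL| = √((3)² + (-4)²) = √25 = 5
|LM| = √((8)² + (-15)²) = √289 = 17
|MN| = √((9)² + (12)²) = √225 = 15
|NJ| = √((-24)² + (10)²) = √676 = 26
Perimeter = 5 + 5 + 17 + 15 + 26 = 68.

68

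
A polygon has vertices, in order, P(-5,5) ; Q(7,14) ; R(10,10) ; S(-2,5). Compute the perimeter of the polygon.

36

|PQ| = √((12)² + (9)²) = √225 = 15
|QR| = √((3)² + (-4)²) = √25 = 5
|RS| = √((-12)² + (-5)²) = √169 = 13
|SP| = √((-3)² + (0)²) = √9 = 3
Perimeter = 15 + 5 + 13 + 3 = 36.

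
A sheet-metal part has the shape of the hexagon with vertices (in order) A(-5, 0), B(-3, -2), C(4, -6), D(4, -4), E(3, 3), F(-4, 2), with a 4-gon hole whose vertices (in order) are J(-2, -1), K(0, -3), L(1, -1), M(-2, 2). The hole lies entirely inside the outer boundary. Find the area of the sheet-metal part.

Outer boundary:
Σ = (10) + (26) + (8) + (24) + (18) + (10) = 96
Area = |Σ|/2 = 48.
Hole:
Apply the shoelace formula: 2A = Σ (x_i·y_{i+1} − x_{i+1}·y_i), indices taken mod 4.
Σ = (6) + (3) + (0) + (6) = 15
Area = |Σ|/2 = 7.5.
Net area = 48 − 7.5 = 40.5.

40.5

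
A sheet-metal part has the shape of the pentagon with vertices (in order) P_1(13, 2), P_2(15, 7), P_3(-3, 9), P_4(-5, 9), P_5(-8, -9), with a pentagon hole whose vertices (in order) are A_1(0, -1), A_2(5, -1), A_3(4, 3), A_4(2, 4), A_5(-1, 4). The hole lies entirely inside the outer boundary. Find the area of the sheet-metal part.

203

Outer boundary:
Σ = (61) + (156) + (18) + (117) + (101) = 453
Area = |Σ|/2 = 226.5.
Hole:
Cross-terms: 5, 19, 10, 12, 1  ⇒  Σ = 47
Area = |Σ|/2 = 23.5.
Net area = 226.5 − 23.5 = 203.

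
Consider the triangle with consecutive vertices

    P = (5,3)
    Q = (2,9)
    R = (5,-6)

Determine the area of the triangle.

13.5

Σ = (39) + (-57) + (45) = 27
Area = |Σ|/2 = 13.5.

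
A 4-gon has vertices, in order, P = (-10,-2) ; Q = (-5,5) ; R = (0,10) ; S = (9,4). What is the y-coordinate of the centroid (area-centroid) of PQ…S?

Apply the shoelace formula. First the cross-terms c_i = x_i·y_{i+1} − x_{i+1}·y_i:
  -60, -50, -90, 22  ⇒  2A = -178, A = -89.
Then Σ (y_i + y_{i+1})·c_i = -2146, so ȳ = -2146 / (6·(-89)) = 1073/267.

1073/267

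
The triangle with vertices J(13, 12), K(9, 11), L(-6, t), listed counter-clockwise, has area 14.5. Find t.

0

The doubled signed area Σ (x_i y_{i+1} − x_{i+1} y_i) is linear in t.
With t=0 it equals 29; the coefficient of t is -4 (from the two edges through L).
So -4·t + 29 = 2·14.5 = 29 ⇒ t = 0.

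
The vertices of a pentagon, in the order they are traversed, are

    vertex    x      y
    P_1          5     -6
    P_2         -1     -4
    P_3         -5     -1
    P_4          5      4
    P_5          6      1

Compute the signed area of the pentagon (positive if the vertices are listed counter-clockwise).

-60

Cross-terms: -26, -19, -15, -19, -41  ⇒  Σ = -120
Signed area = Σ/2 = -60 (negative ⇒ clockwise traversal).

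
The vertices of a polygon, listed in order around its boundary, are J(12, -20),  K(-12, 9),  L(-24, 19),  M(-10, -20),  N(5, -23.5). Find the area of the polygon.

Σ = (-132) + (-12) + (670) + (335) + (182) = 1043
Area = |Σ|/2 = 521.5.

521.5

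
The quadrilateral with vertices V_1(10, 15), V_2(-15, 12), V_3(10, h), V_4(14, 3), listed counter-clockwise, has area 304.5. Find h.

The doubled signed area Σ (x_i y_{i+1} − x_{i+1} y_i) is linear in h.
With h=0 it equals 435; the coefficient of h is -29 (from the two edges through V_3).
So -29·h + 435 = 2·304.5 = 609 ⇒ h = -6.

-6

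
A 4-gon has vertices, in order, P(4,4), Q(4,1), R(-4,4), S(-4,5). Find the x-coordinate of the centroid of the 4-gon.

Apply the shoelace (surveyor's) formula. First the cross-terms c_i = x_i·y_{i+1} − x_{i+1}·y_i:
  -12, 20, -4, -36  ⇒  2A = -32, A = -16.
Then Σ (x_i + x_{i+1})·c_i = -64, so x̄ = -64 / (6·(-16)) = 2/3.

2/3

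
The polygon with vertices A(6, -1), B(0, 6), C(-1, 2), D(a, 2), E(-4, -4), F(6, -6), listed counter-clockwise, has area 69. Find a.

Write out the shoelace sum; only the two edges meeting at D involve a:
2·Area = [((-1)·2 − a·2) + (a·(-4) − (-4)·2)] + 120
       = -6·a + 126 = 138
⇒ a = -2.

-2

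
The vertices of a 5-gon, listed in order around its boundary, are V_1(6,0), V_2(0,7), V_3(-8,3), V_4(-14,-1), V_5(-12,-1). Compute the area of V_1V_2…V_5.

V_1→V_2: (6)(7) − (0)(0) = 42
V_2→V_3: (0)(3) − (-8)(7) = 56
V_3→V_4: (-8)(-1) − (-14)(3) = 50
V_4→V_5: (-14)(-1) − (-12)(-1) = 2
V_5→V_1: (-12)(0) − (6)(-1) = 6
Σ = 156
Area = |Σ|/2 = 78.

78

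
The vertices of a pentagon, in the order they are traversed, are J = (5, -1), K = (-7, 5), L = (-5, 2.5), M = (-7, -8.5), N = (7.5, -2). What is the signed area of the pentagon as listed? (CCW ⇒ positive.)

82.875

Apply Gauss's area formula: 2A = Σ (x_i·y_{i+1} − x_{i+1}·y_i), indices taken mod 5.
Cross-terms: 18, 7.5, 60, 77.75, 2.5  ⇒  Σ = 165.75
Signed area = Σ/2 = 82.875 (positive ⇒ counter-clockwise traversal).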